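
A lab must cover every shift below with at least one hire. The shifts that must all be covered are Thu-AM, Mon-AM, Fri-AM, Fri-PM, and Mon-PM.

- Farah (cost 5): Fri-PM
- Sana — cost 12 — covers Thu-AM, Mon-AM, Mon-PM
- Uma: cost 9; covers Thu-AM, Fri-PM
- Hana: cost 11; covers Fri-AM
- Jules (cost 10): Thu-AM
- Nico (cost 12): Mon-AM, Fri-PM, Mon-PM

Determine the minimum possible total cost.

28

Choose Farah, Sana, and Hana: together they cover Thu-AM, Mon-AM, Fri-AM, Fri-PM, Mon-PM — every shift.
Total cost: 5 + 12 + 11 = 28.
No cover costs less than 28.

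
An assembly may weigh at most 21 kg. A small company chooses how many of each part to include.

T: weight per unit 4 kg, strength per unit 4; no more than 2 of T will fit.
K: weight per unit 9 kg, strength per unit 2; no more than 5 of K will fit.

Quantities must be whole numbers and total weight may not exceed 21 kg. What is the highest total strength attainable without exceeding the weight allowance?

10

T has the best ratio (4/4); taking only T gives at most 2×4 = 8 (stopped by the supply cap of 2).
Mixing does better — 2×T and 1×K: weight 17 ≤ 21, strength 2·4 + 1·2 = 10.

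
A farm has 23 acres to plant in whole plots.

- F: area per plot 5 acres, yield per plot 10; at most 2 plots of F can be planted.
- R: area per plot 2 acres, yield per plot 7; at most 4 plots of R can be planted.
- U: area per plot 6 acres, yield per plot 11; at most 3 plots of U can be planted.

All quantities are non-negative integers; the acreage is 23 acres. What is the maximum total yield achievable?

53

2×F, 3×R, and 1×U: area 22 ≤ 23, yield 2·10 + 3·7 + 1·11 = 52.
1×F, 3×R, and 2×U: area 23 ≤ 23, yield 1·10 + 3·7 + 2·11 = 53.
Best is 53.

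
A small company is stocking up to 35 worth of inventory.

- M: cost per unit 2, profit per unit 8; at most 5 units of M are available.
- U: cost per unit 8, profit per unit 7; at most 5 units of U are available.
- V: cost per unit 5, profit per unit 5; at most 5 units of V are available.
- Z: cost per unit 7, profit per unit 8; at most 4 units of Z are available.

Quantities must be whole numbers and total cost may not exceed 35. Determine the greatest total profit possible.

M has the best ratio (8/2); taking only M gives at most 5×8 = 40 (stopped by the supply cap of 5).
Mixing does better — 5×M, 2×V, and 2×Z: cost 34 ≤ 35, profit 5·8 + 2·5 + 2·8 = 66.

66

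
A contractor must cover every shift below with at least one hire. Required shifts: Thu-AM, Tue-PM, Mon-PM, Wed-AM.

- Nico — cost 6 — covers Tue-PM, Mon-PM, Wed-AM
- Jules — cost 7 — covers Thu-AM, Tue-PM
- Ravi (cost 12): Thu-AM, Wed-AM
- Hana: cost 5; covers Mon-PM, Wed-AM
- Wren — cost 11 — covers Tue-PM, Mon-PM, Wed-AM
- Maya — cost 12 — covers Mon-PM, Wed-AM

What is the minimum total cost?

This is a weighted set-cover instance.
The greedy cost-per-new-shift heuristic would pick Nico and Jules for 13, but a cheaper cover exists.
Choose Jules and Hana: together they cover Thu-AM, Tue-PM, Mon-PM, Wed-AM — every shift.
Total cost: 7 + 5 = 12.
No cover costs less than 12.

12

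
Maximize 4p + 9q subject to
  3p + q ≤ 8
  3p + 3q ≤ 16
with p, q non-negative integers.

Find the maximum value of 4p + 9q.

45

(p,q)=(0,5): 3·0+1·5=5≤8, 3·0+3·5=15≤16, objective 45.
(p,q)=(1,4): 3·1+1·4=7≤8, 3·1+3·4=15≤16, objective 40.
(p,q)=(0,4): 3·0+1·4=4≤8, 3·0+3·4=12≤16, objective 36.
No feasible integer point exceeds 45.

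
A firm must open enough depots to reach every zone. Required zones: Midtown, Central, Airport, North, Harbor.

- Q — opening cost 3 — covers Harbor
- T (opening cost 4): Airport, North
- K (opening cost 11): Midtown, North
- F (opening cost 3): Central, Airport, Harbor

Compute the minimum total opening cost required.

14

This is an integer covering problem.
Choose K and F: together they cover Midtown, Central, Airport, North, Harbor — every zone.
Total opening cost: 11 + 3 = 14.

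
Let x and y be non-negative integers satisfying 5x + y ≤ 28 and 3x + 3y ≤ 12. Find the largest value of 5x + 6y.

24

(x,y)=(0,4): 5·0+1·4=4≤28, 3·0+3·4=12≤12, objective 24.
(x,y)=(1,3): 5·1+1·3=8≤28, 3·1+3·3=12≤12, objective 23.
(x,y)=(0,3): 5·0+1·3=3≤28, 3·0+3·3=9≤12, objective 18.
Maximum is 24 at (x,y)=(0,4).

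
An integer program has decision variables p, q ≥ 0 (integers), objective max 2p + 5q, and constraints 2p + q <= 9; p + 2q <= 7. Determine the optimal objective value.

17

Relaxing integrality, the LP optimum is 17.50 at (p,q) = (0, 3.5), which is not an integer point.
(p,q)=(1,3): 2·1+1·3=5≤9, 1·1+2·3=7≤7, objective 17.
(p,q)=(0,3): 2·0+1·3=3≤9, 1·0+2·3=6≤7, objective 15.
(p,q)=(2,2): 2·2+1·2=6≤9, 1·2+2·2=6≤7, objective 14.
(p,q)=(1,2): 2·1+1·2=4≤9, 1·1+2·2=5≤7, objective 12.
The best lattice point is (1,3), giving 17.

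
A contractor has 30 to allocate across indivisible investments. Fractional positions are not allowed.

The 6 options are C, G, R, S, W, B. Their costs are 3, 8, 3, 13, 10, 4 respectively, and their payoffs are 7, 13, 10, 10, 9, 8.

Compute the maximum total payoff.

47

Take C, G, R, W, and B: cost 3 + 8 + 3 + 10 + 4 = 28 ≤ 30, payoff 7 + 13 + 10 + 9 + 8 = 47.
No other feasible combination does better.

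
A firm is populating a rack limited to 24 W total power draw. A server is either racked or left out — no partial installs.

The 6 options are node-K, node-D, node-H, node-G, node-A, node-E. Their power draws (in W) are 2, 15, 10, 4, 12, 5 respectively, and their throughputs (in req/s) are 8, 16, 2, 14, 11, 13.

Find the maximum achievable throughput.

Allowing fractional choices, the relaxed optimum would be about 48.9, but servers are indivisible.
node-D + node-G + node-E: power draw 15 + 4 + 5 = 24 ≤ 24, throughput 16 + 14 + 13 = 43.
node-K + node-D + node-G: power draw 2 + 15 + 4 = 21 ≤ 24, throughput 8 + 16 + 14 = 38.
node-K + node-G + node-A + node-E: power draw 2 + 4 + 12 + 5 = 23 ≤ 24, throughput 8 + 14 + 11 + 13 = 46.
Best is node-K, node-G, node-A, and node-E with total throughput 46.

46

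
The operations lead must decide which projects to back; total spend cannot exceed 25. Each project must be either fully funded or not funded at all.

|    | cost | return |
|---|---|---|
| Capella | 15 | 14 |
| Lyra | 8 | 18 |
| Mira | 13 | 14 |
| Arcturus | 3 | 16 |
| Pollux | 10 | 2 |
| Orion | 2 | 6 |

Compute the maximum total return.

Lyra + Arcturus + Pollux + Orion: cost 8 + 3 + 10 + 2 = 23 ≤ 25, return 18 + 16 + 2 + 6 = 42.
Lyra + Arcturus + Orion: cost 8 + 3 + 2 = 13 ≤ 25, return 18 + 16 + 6 = 40.
Lyra + Mira + Arcturus: cost 8 + 13 + 3 = 24 ≤ 25, return 18 + 14 + 16 = 48.
Best is Lyra, Mira, and Arcturus with total return 48.

48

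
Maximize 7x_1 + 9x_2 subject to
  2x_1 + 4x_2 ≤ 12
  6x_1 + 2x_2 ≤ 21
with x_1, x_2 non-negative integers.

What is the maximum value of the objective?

32

Relaxing integrality, the LP optimum is 34.50 at (x_1,x_2) = (3, 1.5), which is not an integer point.
(x_1,x_2)=(2,2): 2·2+4·2=12≤12, 6·2+2·2=16≤21, objective 32.
(x_1,x_2)=(3,1): 2·3+4·1=10≤12, 6·3+2·1=20≤21, objective 30.
(x_1,x_2)=(1,2): 2·1+4·2=10≤12, 6·1+2·2=10≤21, objective 25.
The best lattice point is (2,2), giving 32.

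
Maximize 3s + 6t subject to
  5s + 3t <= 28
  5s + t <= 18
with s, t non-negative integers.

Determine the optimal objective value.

(s,t)=(0,9) is feasible, giving 54.
(s,t)=(0,8) is feasible, giving 48.
Maximum is 54 at (s,t)=(0,9).

54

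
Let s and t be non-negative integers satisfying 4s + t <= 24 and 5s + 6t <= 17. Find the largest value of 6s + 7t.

(s,t)=(1,2): 4·1+1·2=6≤24, 5·1+6·2=17≤17, objective 20.
(s,t)=(2,1): 4·2+1·1=9≤24, 5·2+6·1=16≤17, objective 19.
(s,t)=(3,0): 4·3+1·0=12≤24, 5·3+6·0=15≤17, objective 18.
(s,t)=(0,2): 4·0+1·2=2≤24, 5·0+6·2=12≤17, objective 14.
The best lattice point is (1,2), giving 20.

20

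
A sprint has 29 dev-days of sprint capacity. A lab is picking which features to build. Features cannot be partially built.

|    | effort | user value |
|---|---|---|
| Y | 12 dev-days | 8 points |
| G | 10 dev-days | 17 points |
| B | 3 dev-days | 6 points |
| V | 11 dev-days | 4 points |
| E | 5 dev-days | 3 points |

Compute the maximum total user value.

Y + G + B: effort 12 + 10 + 3 = 25 ≤ 29, user value 8 + 17 + 6 = 31.
G + B + V + E: effort 10 + 3 + 11 + 5 = 29 ≤ 29, user value 17 + 6 + 4 + 3 = 30.
Y + G + E: effort 12 + 10 + 5 = 27 ≤ 29, user value 8 + 17 + 3 = 28.
Best is Y, G, and B with total user value 31.

31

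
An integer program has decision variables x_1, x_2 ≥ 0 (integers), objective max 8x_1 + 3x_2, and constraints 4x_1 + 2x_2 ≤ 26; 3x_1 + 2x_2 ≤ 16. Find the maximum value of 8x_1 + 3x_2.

40

(x_1,x_2)=(5,0) is feasible, giving 40.
(x_1,x_2)=(4,1) is feasible, giving 35.
Maximum is 40 at (x_1,x_2)=(5,0).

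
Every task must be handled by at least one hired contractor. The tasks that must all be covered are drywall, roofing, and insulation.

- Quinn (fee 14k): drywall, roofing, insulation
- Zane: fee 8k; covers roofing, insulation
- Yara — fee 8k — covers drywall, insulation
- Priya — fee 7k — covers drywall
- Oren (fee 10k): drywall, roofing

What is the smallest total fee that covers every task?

14

The greedy cost-per-new-task heuristic would pick Zane and Priya for 15, but a cheaper cover exists.
Quinn alone covers drywall, roofing, insulation — every task.
Total fee: 14.
No cover costs less than 14.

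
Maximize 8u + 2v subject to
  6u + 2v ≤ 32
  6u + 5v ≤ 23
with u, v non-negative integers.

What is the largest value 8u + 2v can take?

The continuous relaxation peaks at (3.83, 0) with value 30.67; rounding to a feasible lattice point costs some objective.
(u,v)=(3,1) is feasible, giving 26.
(u,v)=(3,0) is feasible, giving 24.
Maximum is 26 at (u,v)=(3,1).

26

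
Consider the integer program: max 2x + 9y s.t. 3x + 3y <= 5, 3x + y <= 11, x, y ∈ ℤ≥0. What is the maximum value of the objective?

The continuous relaxation peaks at (0, 1.67) with value 15.00; rounding to a feasible lattice point costs some objective.
(x,y)=(0,1): 3·0+3·1=3≤5, 3·0+1·1=1≤11, objective 9.
(x,y)=(1,0): 3·1+3·0=3≤5, 3·1+1·0=3≤11, objective 2.
(x,y)=(0,0): 3·0+3·0=0≤5, 3·0+1·0=0≤11, objective 0.
Maximum is 9 at (x,y)=(0,1).

9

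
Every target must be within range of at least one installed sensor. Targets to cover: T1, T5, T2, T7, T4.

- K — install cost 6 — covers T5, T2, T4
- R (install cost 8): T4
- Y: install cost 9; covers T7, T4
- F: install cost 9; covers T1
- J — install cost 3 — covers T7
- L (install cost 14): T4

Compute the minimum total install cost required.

18

Choose K, F, and J: together they cover T1, T5, T2, T7, T4 — every target.
Total install cost: 6 + 9 + 3 = 18.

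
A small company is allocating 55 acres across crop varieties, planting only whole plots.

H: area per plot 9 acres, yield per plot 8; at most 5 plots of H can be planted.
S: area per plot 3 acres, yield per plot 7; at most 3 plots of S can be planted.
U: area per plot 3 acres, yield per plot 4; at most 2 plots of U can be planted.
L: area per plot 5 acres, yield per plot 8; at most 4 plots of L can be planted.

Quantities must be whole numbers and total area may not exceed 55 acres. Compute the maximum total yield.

77

This is a bounded integer knapsack.
2×H, 3×S, 1×U, and 4×L: area 50 ≤ 55, yield 2·8 + 3·7 + 1·4 + 4·8 = 73.
2×H, 3×S, 2×U, and 4×L: area 53 ≤ 55, yield 2·8 + 3·7 + 2·4 + 4·8 = 77.
Best is 77.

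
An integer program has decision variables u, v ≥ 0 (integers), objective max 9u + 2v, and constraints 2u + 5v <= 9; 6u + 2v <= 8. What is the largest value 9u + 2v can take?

11

Relaxing integrality, the LP optimum is 12.00 at (u,v) = (1.33, 0), which is not an integer point.
(u,v)=(1,1): 2·1+5·1=7≤9, 6·1+2·1=8≤8, objective 11.
(u,v)=(1,0): 2·1+5·0=2≤9, 6·1+2·0=6≤8, objective 9.
(u,v)=(0,1): 2·0+5·1=5≤9, 6·0+2·1=2≤8, objective 2.
Maximum is 11 at (u,v)=(1,1).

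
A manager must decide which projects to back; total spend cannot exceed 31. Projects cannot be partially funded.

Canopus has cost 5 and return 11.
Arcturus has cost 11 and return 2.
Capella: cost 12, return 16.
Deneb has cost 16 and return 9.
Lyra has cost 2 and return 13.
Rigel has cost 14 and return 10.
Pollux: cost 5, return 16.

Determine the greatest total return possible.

Canopus + Lyra + Rigel + Pollux: cost 5 + 2 + 14 + 5 = 26 ≤ 31, return 11 + 13 + 10 + 16 = 50.
Canopus + Capella + Lyra + Pollux: cost 5 + 12 + 2 + 5 = 24 ≤ 31, return 11 + 16 + 13 + 16 = 56.
Canopus + Deneb + Lyra + Pollux: cost 5 + 16 + 2 + 5 = 28 ≤ 31, return 11 + 9 + 13 + 16 = 49.
Best is Canopus, Capella, Lyra, and Pollux with total return 56.

56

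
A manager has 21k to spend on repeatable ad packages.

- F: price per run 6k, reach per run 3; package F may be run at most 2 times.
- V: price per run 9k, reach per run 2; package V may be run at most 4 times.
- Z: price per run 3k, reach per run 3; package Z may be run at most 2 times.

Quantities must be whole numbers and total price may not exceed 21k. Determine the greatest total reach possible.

12

1×F, 1×V, and 2×Z: price 21 ≤ 21, reach 1·3 + 1·2 + 2·3 = 11.
2×F and 2×Z: price 18 ≤ 21, reach 2·3 + 2·3 = 12.
Best is 12.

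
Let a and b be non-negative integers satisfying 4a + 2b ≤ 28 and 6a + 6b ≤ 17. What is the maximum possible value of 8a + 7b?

16

(a,b)=(2,0) is feasible, giving 16.
(a,b)=(1,1) is feasible, giving 15.
(a,b)=(1,0) is feasible, giving 8.
Maximum is 16 at (a,b)=(2,0).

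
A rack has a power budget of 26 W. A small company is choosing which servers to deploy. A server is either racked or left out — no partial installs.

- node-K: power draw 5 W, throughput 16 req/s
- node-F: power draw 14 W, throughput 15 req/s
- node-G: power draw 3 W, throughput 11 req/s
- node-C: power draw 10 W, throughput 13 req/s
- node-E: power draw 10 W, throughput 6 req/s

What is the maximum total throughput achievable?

Treat it as a binary knapsack problem.
Allowing fractional choices, the relaxed optimum would be about 48.6, but servers are indivisible.
node-K + node-G + node-C: power draw 5 + 3 + 10 = 18 ≤ 26, throughput 16 + 11 + 13 = 40.
node-K + node-C + node-E: power draw 5 + 10 + 10 = 25 ≤ 26, throughput 16 + 13 + 6 = 35.
node-K + node-F + node-G: power draw 5 + 14 + 3 = 22 ≤ 26, throughput 16 + 15 + 11 = 42.
Best is node-K, node-F, and node-G with total throughput 42.

42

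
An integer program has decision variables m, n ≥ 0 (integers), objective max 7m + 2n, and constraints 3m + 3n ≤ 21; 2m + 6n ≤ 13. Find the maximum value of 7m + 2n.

42

(m,n)=(6,0): 3·6+3·0=18≤21, 2·6+6·0=12≤13, objective 42.
(m,n)=(5,0): 3·5+3·0=15≤21, 2·5+6·0=10≤13, objective 35.
The best lattice point is (6,0), giving 42.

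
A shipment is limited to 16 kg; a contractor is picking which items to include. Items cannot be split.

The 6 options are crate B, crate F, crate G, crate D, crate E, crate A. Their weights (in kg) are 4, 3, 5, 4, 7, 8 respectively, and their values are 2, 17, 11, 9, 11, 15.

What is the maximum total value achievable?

43

Allowing fractional choices, the relaxed optimum would be about 44.5, but items are indivisible.
crate F + crate D + crate A: weight 3 + 4 + 8 = 15 ≤ 16, value 17 + 9 + 15 = 41.
crate F + crate G + crate A: weight 3 + 5 + 8 = 16 ≤ 16, value 17 + 11 + 15 = 43.
Best is crate F, crate G, and crate A with total value 43.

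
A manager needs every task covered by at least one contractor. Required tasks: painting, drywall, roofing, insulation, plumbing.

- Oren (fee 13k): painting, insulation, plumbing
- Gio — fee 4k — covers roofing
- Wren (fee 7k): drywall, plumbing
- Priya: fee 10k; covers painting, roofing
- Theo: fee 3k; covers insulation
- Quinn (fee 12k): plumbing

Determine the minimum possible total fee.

Choose Wren, Priya, and Theo: together they cover painting, drywall, roofing, insulation, plumbing — every task.
Total fee: 7 + 10 + 3 = 20.

20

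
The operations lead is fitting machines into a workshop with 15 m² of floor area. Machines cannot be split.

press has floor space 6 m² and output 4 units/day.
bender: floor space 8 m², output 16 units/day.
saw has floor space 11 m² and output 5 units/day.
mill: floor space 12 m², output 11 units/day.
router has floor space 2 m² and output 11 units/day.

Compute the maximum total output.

bender + router: floor space 8 + 2 = 10 ≤ 15, output 16 + 11 = 27.
press + bender: floor space 6 + 8 = 14 ≤ 15, output 4 + 16 = 20.
mill + router: floor space 12 + 2 = 14 ≤ 15, output 11 + 11 = 22.
Best is bender and router with total output 27.

27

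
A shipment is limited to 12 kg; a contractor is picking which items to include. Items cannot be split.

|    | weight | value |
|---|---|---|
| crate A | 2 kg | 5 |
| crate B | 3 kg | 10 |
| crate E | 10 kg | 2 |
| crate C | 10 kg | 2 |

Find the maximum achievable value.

Allowing fractional choices, the relaxed optimum would be about 16.4, but items are indivisible.
crate A + crate B: weight 2 + 3 = 5 ≤ 12, value 5 + 10 = 15.
crate B: weight 3 ≤ 12, value 10.
Best is crate A and crate B with total value 15.

15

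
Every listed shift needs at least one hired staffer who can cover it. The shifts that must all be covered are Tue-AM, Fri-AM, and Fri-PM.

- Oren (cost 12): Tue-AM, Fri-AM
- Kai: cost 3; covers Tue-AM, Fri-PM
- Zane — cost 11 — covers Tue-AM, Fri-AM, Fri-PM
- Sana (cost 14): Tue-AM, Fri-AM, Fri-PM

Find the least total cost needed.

The greedy cost-per-new-shift heuristic would pick Kai and Zane for 14, but a cheaper cover exists.
Zane alone covers Tue-AM, Fri-AM, Fri-PM — every shift.
Total cost: 11.
No cover costs less than 11.

11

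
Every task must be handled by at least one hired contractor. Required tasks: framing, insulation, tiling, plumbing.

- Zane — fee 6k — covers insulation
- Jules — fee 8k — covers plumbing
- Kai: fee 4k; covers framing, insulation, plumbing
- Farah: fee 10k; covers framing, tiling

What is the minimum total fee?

This is a weighted set-cover instance.
Choose Kai and Farah: together they cover framing, insulation, tiling, plumbing — every task.
Total fee: 4 + 10 = 14.

14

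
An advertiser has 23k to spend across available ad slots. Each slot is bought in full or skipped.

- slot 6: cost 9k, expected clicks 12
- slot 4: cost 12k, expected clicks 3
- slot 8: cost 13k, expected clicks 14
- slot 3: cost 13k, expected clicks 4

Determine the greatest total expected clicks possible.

26

Allowing fractional choices, the relaxed optimum would be about 26.3, but ad slots are indivisible.
slot 6 + slot 4: cost 9 + 12 = 21 ≤ 23, expected clicks 12 + 3 = 15.
slot 6 + slot 8: cost 9 + 13 = 22 ≤ 23, expected clicks 12 + 14 = 26.
slot 6 + slot 3: cost 9 + 13 = 22 ≤ 23, expected clicks 12 + 4 = 16.
Best is slot 6 and slot 8 with total expected clicks 26.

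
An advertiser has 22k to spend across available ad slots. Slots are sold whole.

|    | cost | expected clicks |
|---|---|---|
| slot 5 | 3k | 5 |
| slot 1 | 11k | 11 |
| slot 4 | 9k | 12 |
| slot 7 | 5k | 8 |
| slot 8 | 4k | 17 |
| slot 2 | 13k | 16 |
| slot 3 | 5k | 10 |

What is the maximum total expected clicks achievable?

This is an integer program with binary decision variables.
Take slot 5, slot 4, slot 8, and slot 3: cost 3 + 9 + 4 + 5 = 21 ≤ 22, expected clicks 5 + 12 + 17 + 10 = 44.
No other feasible combination does better.

44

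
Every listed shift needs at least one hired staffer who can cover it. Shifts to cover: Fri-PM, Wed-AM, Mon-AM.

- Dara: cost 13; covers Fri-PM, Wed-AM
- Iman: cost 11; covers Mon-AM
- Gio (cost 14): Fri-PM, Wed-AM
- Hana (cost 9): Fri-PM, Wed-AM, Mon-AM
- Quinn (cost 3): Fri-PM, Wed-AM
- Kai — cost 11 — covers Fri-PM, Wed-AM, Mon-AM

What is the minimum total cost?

9

The greedy cost-per-new-shift heuristic would pick Quinn and Hana for 12, but a cheaper cover exists.
Hana alone covers Fri-PM, Wed-AM, Mon-AM — every shift.
Total cost: 9.
No cover costs less than 9.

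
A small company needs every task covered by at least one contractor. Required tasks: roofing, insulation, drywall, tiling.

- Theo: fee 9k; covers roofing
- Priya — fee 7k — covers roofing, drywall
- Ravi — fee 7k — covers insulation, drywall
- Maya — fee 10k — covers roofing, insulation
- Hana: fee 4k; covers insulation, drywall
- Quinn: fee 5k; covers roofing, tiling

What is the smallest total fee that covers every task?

9

Choose Hana and Quinn: together they cover roofing, insulation, drywall, tiling — every task.
Total fee: 4 + 5 = 9.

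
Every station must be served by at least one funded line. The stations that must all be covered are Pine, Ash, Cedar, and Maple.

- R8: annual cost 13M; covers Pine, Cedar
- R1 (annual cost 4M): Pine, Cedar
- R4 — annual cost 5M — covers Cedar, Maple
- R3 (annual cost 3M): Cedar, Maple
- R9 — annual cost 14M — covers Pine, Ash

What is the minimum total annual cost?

17

The greedy cost-per-new-station heuristic would pick R3, R1, and R9 for 21, but a cheaper cover exists.
Choose R3 and R9: together they cover Pine, Ash, Cedar, Maple — every station.
Total annual cost: 3 + 14 = 17.
No cover costs less than 17.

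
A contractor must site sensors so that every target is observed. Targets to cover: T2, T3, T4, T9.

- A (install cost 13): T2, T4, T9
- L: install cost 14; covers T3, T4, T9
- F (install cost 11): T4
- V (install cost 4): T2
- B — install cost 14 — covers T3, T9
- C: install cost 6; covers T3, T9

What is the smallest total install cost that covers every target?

The greedy cost-per-new-target heuristic would pick C, V, and F for 21, but a cheaper cover exists.
Choose L and V: together they cover T2, T3, T4, T9 — every target.
Total install cost: 14 + 4 = 18.
No cover costs less than 18.

18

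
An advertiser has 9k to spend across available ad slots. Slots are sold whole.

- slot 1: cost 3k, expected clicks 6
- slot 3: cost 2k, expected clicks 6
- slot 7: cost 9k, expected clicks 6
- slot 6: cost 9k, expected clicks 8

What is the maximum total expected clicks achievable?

slot 6: cost 9 ≤ 9, expected clicks 8.
slot 1 + slot 3: cost 3 + 2 = 5 ≤ 9, expected clicks 6 + 6 = 12.
slot 3: cost 2 ≤ 9, expected clicks 6.
Best is slot 1 and slot 3 with total expected clicks 12.

12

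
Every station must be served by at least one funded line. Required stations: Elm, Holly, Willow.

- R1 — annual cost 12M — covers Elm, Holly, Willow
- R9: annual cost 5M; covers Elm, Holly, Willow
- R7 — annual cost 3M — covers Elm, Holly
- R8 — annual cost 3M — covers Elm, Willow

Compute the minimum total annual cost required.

5

The greedy cost-per-new-station heuristic would pick R7 and R8 for 6, but a cheaper cover exists.
R9 alone covers Elm, Holly, Willow — every station.
Total annual cost: 5.
No cover costs less than 5.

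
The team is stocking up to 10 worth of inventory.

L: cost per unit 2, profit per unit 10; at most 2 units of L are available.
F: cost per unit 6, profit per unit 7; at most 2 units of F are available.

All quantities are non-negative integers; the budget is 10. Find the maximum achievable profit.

L has the best ratio (10/2); taking only L gives at most 2×10 = 20 (stopped by the supply cap of 2).
Mixing does better — 2×L and 1×F: cost 10 ≤ 10, profit 2·10 + 1·7 = 27.

27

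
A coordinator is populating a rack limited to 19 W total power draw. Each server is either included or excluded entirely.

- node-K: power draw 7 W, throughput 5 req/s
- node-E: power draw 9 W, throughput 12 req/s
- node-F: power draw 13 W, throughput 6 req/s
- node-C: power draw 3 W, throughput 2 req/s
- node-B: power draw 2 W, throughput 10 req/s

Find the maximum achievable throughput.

node-E + node-B: power draw 9 + 2 = 11 ≤ 19, throughput 12 + 10 = 22.
node-E + node-C + node-B: power draw 9 + 3 + 2 = 14 ≤ 19, throughput 12 + 2 + 10 = 24.
node-K + node-E + node-B: power draw 7 + 9 + 2 = 18 ≤ 19, throughput 5 + 12 + 10 = 27.
Best is node-K, node-E, and node-B with total throughput 27.

27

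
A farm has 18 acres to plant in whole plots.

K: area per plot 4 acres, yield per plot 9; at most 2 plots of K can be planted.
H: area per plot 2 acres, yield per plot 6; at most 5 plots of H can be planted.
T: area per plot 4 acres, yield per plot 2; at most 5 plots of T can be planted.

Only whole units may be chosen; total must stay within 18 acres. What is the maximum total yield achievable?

48

This is a bounded integer knapsack.
2×K and 4×H: area 16 ≤ 18, yield 2·9 + 4·6 = 42.
2×K and 5×H: area 18 ≤ 18, yield 2·9 + 5·6 = 48.
Best is 48.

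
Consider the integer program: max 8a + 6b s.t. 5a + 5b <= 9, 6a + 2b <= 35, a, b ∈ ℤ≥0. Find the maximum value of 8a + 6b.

Relaxing integrality, the LP optimum is 14.40 at (a,b) = (1.8, 0), which is not an integer point.
(a,b)=(1,0): 5·1+5·0=5≤9, 6·1+2·0=6≤35, objective 8.
(a,b)=(0,1): 5·0+5·1=5≤9, 6·0+2·1=2≤35, objective 6.
The best lattice point is (1,0), giving 8.

8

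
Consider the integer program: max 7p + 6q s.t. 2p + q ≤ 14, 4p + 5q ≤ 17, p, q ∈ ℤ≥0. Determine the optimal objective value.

28

Relaxing integrality, the LP optimum is 29.75 at (p,q) = (4.25, 0), which is not an integer point.
(p,q)=(4,0): 2·4+1·0=8≤14, 4·4+5·0=16≤17, objective 28.
(p,q)=(3,1): 2·3+1·1=7≤14, 4·3+5·1=17≤17, objective 27.
No feasible integer point exceeds 28.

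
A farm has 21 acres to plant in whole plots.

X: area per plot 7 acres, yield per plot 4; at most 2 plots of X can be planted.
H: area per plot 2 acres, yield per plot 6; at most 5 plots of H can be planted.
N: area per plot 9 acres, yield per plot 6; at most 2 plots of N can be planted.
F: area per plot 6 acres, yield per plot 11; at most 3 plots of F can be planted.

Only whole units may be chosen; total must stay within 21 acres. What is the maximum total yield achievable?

4×H and 2×F: area 20 ≤ 21, yield 4·6 + 2·11 = 46.
5×H and 1×F: area 16 ≤ 21, yield 5·6 + 1·11 = 41.
Best is 46.

46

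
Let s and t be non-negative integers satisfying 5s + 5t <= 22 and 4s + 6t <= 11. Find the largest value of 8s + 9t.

17

The continuous relaxation peaks at (2.75, 0) with value 22.00; rounding to a feasible lattice point costs some objective.
(s,t)=(1,1): 5·1+5·1=10≤22, 4·1+6·1=10≤11, objective 17.
(s,t)=(2,0): 5·2+5·0=10≤22, 4·2+6·0=8≤11, objective 16.
(s,t)=(0,1): 5·0+5·1=5≤22, 4·0+6·1=6≤11, objective 9.
The best lattice point is (1,1), giving 17.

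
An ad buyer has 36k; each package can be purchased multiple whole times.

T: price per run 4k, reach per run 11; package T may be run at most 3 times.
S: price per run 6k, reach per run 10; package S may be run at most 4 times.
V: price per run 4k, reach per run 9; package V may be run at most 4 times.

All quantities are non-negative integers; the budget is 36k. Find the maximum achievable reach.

80

3×T, 1×S, and 4×V: price 34 ≤ 36, reach 3·11 + 1·10 + 4·9 = 79.
3×T, 2×S, and 3×V: price 36 ≤ 36, reach 3·11 + 2·10 + 3·9 = 80.
Best is 80.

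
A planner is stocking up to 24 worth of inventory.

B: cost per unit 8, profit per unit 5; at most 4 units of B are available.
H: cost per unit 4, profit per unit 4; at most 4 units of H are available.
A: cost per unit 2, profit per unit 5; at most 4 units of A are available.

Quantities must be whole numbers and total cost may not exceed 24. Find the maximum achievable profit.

4×H and 4×A: cost 24 ≤ 24, profit 4·4 + 4·5 = 36.
1×B, 2×H, and 4×A: cost 24 ≤ 24, profit 1·5 + 2·4 + 4·5 = 33.
Best is 36.

36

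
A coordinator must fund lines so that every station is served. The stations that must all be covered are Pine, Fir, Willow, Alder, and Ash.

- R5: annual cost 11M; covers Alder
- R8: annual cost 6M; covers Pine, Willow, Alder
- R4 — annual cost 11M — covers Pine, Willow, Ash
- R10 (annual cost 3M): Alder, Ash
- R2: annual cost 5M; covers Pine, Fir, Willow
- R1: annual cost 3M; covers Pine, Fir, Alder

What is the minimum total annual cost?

8

The greedy cost-per-new-station heuristic would pick R1, R10, and R2 for 11, but a cheaper cover exists.
Choose R10 and R2: together they cover Pine, Fir, Willow, Alder, Ash — every station.
Total annual cost: 3 + 5 = 8.
No cover costs less than 8.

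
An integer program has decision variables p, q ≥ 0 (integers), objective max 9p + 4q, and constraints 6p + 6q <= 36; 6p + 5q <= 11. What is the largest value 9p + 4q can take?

13

Relaxing integrality, the LP optimum is 16.50 at (p,q) = (1.83, 0), which is not an integer point.
(p,q)=(1,1) is feasible, giving 13.
(p,q)=(1,0) is feasible, giving 9.
(p,q)=(0,2) is feasible, giving 8.
(p,q)=(0,1) is feasible, giving 4.
No feasible integer point exceeds 13.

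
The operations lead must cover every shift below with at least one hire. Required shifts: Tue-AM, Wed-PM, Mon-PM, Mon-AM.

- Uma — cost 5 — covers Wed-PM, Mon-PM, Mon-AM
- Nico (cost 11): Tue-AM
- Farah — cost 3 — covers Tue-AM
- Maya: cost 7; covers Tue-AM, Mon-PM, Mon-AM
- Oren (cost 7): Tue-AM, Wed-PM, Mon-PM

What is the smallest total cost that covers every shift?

8

This is an integer covering problem.
Choose Uma and Farah: together they cover Tue-AM, Wed-PM, Mon-PM, Mon-AM — every shift.
Total cost: 5 + 3 = 8.
No cover costs less than 8.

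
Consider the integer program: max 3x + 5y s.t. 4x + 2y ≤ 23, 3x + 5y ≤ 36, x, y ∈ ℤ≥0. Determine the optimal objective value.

36

(x,y)=(2,6): 4·2+2·6=20≤23, 3·2+5·6=36≤36, objective 36.
(x,y)=(3,5): 4·3+2·5=22≤23, 3·3+5·5=34≤36, objective 34.
(x,y)=(1,6): 4·1+2·6=16≤23, 3·1+5·6=33≤36, objective 33.
No feasible integer point exceeds 36.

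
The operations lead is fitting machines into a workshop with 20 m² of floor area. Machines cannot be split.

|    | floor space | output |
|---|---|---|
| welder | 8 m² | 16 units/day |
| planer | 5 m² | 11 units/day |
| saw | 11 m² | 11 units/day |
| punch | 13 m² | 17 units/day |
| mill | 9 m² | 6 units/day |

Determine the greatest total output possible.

welder + saw: floor space 8 + 11 = 19 ≤ 20, output 16 + 11 = 27.
planer + punch: floor space 5 + 13 = 18 ≤ 20, output 11 + 17 = 28.
welder + planer: floor space 8 + 5 = 13 ≤ 20, output 16 + 11 = 27.
Best is planer and punch with total output 28.

28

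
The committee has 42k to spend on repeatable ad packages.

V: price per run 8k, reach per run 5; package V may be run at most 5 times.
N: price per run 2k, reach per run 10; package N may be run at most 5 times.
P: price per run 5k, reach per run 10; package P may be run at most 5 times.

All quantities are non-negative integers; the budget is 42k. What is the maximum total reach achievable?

100

This is a bounded integer knapsack.
N has the best ratio (10/2); taking only N gives at most 5×10 = 50 (stopped by the supply cap of 5).
Mixing does better — 5×N and 5×P: price 35 ≤ 42, reach 5·10 + 5·10 = 100.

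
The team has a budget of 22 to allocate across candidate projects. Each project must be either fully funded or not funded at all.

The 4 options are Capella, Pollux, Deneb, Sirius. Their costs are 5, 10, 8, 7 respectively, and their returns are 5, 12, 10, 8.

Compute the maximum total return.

Allowing fractional choices, the relaxed optimum would be about 26.6, but projects are indivisible.
Pollux + Deneb: cost 10 + 8 = 18 ≤ 22, return 12 + 10 = 22.
Capella + Deneb + Sirius: cost 5 + 8 + 7 = 20 ≤ 22, return 5 + 10 + 8 = 23.
Capella + Pollux + Sirius: cost 5 + 10 + 7 = 22 ≤ 22, return 5 + 12 + 8 = 25.
Best is Capella, Pollux, and Sirius with total return 25.

25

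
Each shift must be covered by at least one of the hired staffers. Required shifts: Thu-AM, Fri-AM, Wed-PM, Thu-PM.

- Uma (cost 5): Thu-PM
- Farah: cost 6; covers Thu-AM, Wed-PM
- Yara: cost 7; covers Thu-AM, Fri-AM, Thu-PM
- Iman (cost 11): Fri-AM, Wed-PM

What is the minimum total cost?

13

This is a weighted set-cover instance.
Choose Farah and Yara: together they cover Thu-AM, Fri-AM, Wed-PM, Thu-PM — every shift.
Total cost: 6 + 7 = 13.
No cover costs less than 13.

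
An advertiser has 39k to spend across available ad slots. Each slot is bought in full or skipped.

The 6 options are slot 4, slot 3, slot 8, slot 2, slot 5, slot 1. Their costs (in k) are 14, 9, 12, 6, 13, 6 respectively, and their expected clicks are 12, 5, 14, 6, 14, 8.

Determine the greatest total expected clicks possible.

Take slot 8, slot 2, slot 5, and slot 1: cost 12 + 6 + 13 + 6 = 37 ≤ 39, expected clicks 14 + 6 + 14 + 8 = 42.
No other feasible combination does better.

42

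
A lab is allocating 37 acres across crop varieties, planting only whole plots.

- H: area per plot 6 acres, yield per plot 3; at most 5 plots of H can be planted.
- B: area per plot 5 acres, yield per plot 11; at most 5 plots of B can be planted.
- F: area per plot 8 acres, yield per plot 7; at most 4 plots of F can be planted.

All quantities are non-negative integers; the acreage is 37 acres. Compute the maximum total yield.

This is a bounded integer knapsack.
Take 5×B and 1×F: area 33 ≤ 37, yield 5·11 + 1·7 = 62.
B has the best ratio (11/5) and is taken to its limit of 5; remaining capacity is filled optimally with the others.

62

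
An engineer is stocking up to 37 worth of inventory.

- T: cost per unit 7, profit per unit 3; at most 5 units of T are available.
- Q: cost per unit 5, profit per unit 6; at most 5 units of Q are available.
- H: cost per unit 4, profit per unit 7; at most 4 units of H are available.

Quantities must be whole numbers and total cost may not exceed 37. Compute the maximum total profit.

52

4×Q and 4×H: cost 36 ≤ 37, profit 4·6 + 4·7 = 52.
5×Q and 3×H: cost 37 ≤ 37, profit 5·6 + 3·7 = 51.
Best is 52.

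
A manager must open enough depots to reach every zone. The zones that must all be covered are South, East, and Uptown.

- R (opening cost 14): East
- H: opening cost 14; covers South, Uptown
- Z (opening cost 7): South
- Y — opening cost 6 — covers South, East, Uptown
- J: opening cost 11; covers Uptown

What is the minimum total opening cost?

6

This is a weighted set-cover instance.
Y alone covers South, East, Uptown — every zone.
Total opening cost: 6.
No cover costs less than 6.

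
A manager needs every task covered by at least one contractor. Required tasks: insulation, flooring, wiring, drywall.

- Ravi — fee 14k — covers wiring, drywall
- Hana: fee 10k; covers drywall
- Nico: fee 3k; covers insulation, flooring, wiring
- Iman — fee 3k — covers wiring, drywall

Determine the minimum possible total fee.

6

This is a weighted set-cover instance.
Choose Nico and Iman: together they cover insulation, flooring, wiring, drywall — every task.
Total fee: 3 + 3 = 6.
No cover costs less than 6.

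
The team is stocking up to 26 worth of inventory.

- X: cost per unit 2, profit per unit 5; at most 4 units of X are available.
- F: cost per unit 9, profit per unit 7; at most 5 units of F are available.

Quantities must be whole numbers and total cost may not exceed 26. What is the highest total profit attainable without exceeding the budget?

34

This is a bounded integer knapsack.
X has the best ratio (5/2); taking only X gives at most 4×5 = 20 (stopped by the supply cap of 4).
Mixing does better — 4×X and 2×F: cost 26 ≤ 26, profit 4·5 + 2·7 = 34.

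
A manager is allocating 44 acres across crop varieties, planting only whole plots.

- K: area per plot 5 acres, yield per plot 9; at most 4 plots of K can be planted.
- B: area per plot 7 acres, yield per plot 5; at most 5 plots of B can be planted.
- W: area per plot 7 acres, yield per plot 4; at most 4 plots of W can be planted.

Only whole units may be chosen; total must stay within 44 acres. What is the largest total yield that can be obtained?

51

This is a bounded integer knapsack.
4×K, 2×B, and 1×W: area 41 ≤ 44, yield 4·9 + 2·5 + 1·4 = 50.
4×K and 3×B: area 41 ≤ 44, yield 4·9 + 3·5 = 51.
Best is 51.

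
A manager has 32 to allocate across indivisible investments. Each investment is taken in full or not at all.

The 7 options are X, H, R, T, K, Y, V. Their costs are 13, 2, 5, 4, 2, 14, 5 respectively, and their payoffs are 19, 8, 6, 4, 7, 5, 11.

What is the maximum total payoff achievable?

X + H + R + T + K + V: cost 13 + 2 + 5 + 4 + 2 + 5 = 31 ≤ 32, payoff 19 + 8 + 6 + 4 + 7 + 11 = 55.
X + H + R + K + V: cost 13 + 2 + 5 + 2 + 5 = 27 ≤ 32, payoff 19 + 8 + 6 + 7 + 11 = 51.
Best is X, H, R, T, K, and V with total payoff 55.

55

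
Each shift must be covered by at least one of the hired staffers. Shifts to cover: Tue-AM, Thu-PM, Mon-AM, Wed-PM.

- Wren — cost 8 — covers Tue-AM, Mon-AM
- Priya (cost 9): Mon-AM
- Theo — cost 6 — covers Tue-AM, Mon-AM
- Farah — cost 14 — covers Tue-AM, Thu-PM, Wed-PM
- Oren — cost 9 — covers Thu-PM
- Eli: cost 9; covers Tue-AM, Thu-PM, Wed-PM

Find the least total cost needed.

15

This is a weighted set-cover instance.
Choose Theo and Eli: together they cover Tue-AM, Thu-PM, Mon-AM, Wed-PM — every shift.
Total cost: 6 + 9 = 15.
No cover costs less than 15.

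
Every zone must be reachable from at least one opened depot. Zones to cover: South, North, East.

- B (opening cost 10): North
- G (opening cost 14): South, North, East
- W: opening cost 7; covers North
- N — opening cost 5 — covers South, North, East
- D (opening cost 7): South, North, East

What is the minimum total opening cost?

This is an integer covering problem.
N alone covers South, North, East — every zone.
Total opening cost: 5.
No cover costs less than 5.

5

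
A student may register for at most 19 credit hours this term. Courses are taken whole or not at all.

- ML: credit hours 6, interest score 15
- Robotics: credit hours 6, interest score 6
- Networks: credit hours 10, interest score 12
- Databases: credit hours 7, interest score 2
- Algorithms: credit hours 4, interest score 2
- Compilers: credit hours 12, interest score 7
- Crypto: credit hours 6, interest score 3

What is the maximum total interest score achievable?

27

This is an integer program with binary decision variables.
Take ML and Networks: credit hours 6 + 10 = 16 ≤ 19, interest score 15 + 12 = 27.
No other feasible combination does better.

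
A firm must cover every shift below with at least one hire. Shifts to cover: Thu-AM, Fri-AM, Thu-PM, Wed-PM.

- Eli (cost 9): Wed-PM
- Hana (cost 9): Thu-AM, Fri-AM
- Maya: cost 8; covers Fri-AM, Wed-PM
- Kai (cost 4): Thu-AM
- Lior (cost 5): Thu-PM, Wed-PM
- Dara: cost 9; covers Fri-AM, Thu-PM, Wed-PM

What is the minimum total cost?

13

The greedy cost-per-new-shift heuristic would pick Lior, Kai, and Maya for 17, but a cheaper cover exists.
Choose Kai and Dara: together they cover Thu-AM, Fri-AM, Thu-PM, Wed-PM — every shift.
Total cost: 4 + 9 = 13.
No cover costs less than 13.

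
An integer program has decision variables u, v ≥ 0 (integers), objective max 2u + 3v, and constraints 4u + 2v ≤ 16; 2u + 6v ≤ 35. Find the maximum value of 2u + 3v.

Relaxing integrality, the LP optimum is 18.80 at (u,v) = (1.3, 5.4), which is not an integer point.
(u,v)=(1,5) is feasible, giving 17.
(u,v)=(2,4) is feasible, giving 16.
The best lattice point is (1,5), giving 17.

17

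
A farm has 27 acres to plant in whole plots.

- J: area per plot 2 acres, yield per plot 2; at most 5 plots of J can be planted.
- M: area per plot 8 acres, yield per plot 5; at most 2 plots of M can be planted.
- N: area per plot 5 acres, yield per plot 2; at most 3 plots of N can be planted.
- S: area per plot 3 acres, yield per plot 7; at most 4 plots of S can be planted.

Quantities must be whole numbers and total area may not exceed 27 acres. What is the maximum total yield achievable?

40

This is a bounded integer knapsack.
Take 5×J, 1×N, and 4×S: area 27 ≤ 27, yield 5·2 + 1·2 + 4·7 = 40.
S has the best ratio (7/3) and is taken to its limit of 4; remaining capacity is filled optimally with the others.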